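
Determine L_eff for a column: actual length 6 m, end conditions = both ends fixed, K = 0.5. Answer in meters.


L_eff = K * L
= 0.5 * 6
= 3.0 m

3.0 m


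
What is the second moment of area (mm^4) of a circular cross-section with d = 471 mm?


r = d / 2 = 471 / 2 = 235.5 mm
I = pi * r^4 / 4 = pi * 235.5^4 / 4
= 2415758560.74 mm^4

2415758560.74 mm^4


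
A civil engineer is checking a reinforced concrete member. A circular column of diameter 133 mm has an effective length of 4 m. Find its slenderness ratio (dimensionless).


Radius of gyration r = d / 4 = 133 / 4 = 33.25 mm
L_eff = 4000.0 mm
Slenderness ratio = L / r = 4000.0 / 33.25 = 120.3 (dimensionless)

120.3 (dimensionless)


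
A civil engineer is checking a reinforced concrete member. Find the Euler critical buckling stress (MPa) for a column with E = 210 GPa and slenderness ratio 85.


sigma_cr = pi^2 * E / lambda^2
= 9.8696 * 210000.0 / 85^2
= 9.8696 * 210000.0 / 7225
= 286.8674 MPa

286.8674 MPa


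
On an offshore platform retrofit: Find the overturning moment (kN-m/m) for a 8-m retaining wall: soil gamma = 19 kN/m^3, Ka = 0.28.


Pa = 0.5 * Ka * gamma * H^2
= 0.5 * 0.28 * 19 * 8^2
= 170.24 kN/m
Arm = H / 3 = 8 / 3 = 2.6667 m
Mo = Pa * arm = Pa * H / 3 = 170.24 * 8 / 3 = 453.9733 kN-m/m

453.9733 kN-m/m


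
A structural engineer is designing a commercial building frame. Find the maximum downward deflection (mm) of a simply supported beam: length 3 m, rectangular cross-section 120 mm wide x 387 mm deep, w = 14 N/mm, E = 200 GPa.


I = 120 * 387^3 / 12 = 579606030.0 mm^4
L = 3000.0 mm, w = 14 N/mm, E = 200000.0 MPa
delta = 5 * w * L^4 / (384 * E * I)
= 5 * 14 * 3000.0^4 / (384 * 200000.0 * 579606030.0)
= 0.1274 mm

0.1274 mm


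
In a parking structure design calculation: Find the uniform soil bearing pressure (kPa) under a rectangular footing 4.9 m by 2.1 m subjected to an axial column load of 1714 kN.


A = 4.9 * 2.1 = 10.29 m^2
q = P / A = 1714 / 10.29
= 166.5695 kPa

166.5695 kPa


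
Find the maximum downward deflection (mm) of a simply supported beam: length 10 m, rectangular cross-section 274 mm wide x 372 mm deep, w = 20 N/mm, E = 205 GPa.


I = 274 * 372^3 / 12 = 1175433696.0 mm^4
L = 10000.0 mm, w = 20 N/mm, E = 205000.0 MPa
delta = 5 * w * L^4 / (384 * E * I)
= 5 * 20 * 10000.0^4 / (384 * 205000.0 * 1175433696.0)
= 10.8073 mm

10.8073 mm


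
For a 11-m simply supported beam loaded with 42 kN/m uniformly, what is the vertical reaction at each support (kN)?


Total load = w * L = 42 * 11 = 462 kN
By symmetry, each reaction R = total / 2 = 462 / 2 = 231.0 kN

231.0 kN


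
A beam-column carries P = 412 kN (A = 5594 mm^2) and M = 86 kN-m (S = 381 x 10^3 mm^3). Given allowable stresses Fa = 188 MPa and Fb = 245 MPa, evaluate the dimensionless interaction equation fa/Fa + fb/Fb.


f_a = P / A = 412000.0 / 5594 = 73.6503 MPa
f_b = M / S = 86000000.0 / 381000.0 = 225.7218 MPa
Ratio = f_a / Fa + f_b / Fb
= 73.6503 / 188 + 225.7218 / 245
= 1.3131 (dimensionless)

1.3131 (dimensionless)


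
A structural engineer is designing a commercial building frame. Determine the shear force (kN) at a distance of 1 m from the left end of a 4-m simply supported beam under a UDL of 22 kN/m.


R_A = w * L / 2 = 22 * 4 / 2 = 44.0 kN
V(x) = R_A - w * x = 44.0 - 22 * 1
= 22.0 kN

22.0 kN


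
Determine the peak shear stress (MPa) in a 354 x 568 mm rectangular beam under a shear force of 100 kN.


A = b * h = 354 * 568 = 201072 mm^2
V = 100 kN = 100000.0 N
tau_max = 1.5 * V / A = 1.5 * 100000.0 / 201072
= 0.746 MPa

0.746 MPa


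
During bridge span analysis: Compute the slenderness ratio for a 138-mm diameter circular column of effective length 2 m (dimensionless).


Radius of gyration r = d / 4 = 138 / 4 = 34.5 mm
L_eff = 2000.0 mm
Slenderness ratio = L / r = 2000.0 / 34.5 = 57.97 (dimensionless)

57.97 (dimensionless)


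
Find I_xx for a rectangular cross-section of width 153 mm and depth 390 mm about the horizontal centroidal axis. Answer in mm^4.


I = b * h^3 / 12
= 153 * 390^3 / 12
= 153 * 59319000 / 12
= 756317250.0 mm^4

756317250.0 mm^4


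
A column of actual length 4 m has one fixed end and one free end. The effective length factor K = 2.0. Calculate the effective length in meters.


L_eff = K * L
= 2.0 * 4
= 8.0 m

8.0 m


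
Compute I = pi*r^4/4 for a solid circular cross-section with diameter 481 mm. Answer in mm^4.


r = d / 2 = 481 / 2 = 240.5 mm
I = pi * r^4 / 4 = pi * 240.5^4 / 4
= 2627545251.71 mm^4

2627545251.71 mm^4


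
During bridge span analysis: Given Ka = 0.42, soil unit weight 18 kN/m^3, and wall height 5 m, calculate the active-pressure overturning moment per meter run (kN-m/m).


Pa = 0.5 * Ka * gamma * H^2
= 0.5 * 0.42 * 18 * 5^2
= 94.5 kN/m
Arm = H / 3 = 5 / 3 = 1.6667 m
Mo = Pa * arm = Pa * H / 3 = 94.5 * 5 / 3 = 157.5 kN-m/m

157.5 kN-m/m


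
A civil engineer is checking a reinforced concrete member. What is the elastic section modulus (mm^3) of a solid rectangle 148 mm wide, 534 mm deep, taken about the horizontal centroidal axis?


S = b * h^2 / 6
= 148 * 534^2 / 6
= 148 * 285156 / 6
= 7033848.0 mm^3

7033848.0 mm^3


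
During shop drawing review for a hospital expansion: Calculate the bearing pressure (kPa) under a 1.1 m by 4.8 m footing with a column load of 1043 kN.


A = 1.1 * 4.8 = 5.28 m^2
q = P / A = 1043 / 5.28
= 197.5379 kPa

197.5379 kPa


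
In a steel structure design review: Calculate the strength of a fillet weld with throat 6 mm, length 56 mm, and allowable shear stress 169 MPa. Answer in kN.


Strength = throat * length * allowable stress
= 6 * 56 * 169 N
= 56784 N
= 56.78 kN

56.78 kN


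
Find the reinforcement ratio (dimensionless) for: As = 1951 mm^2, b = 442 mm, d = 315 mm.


rho = As / (b * d)
= 1951 / (442 * 315)
= 1951 / 139230
= 0.014013 (dimensionless)

0.014013 (dimensionless)


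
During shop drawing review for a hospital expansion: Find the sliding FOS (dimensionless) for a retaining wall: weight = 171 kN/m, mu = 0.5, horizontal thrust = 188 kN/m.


Resisting force = mu * W = 0.5 * 171 = 85.5 kN/m
FOS = Resisting / Driving = 85.5 / 188
= 0.4548 (dimensionless)

0.4548 (dimensionless)


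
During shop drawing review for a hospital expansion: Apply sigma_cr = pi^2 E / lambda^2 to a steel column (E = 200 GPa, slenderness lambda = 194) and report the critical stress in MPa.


sigma_cr = pi^2 * E / lambda^2
= 9.8696 * 200000.0 / 194^2
= 9.8696 * 200000.0 / 37636
= 52.4477 MPa

52.4477 MPa


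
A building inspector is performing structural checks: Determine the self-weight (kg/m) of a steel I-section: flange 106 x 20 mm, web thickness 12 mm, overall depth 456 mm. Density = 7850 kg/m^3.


A_flanges = 2 * 106 * 20 = 4240 mm^2
A_web = (456 - 2 * 20) * 12 = 4992 mm^2
A_total = 4240 + 4992 = 9232 mm^2 = 0.009232 m^2
Weight = rho * A = 7850 * 0.009232 = 72.4712 kg/m

72.4712 kg/m


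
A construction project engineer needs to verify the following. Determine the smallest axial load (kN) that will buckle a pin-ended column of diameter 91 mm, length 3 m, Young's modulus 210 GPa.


I = pi * d^4 / 64 = 3366165.53 mm^4
L = 3000.0 mm
P_cr = pi^2 * E * I / L^2
= 9.8696 * 210000.0 * 3366165.53 / 3000.0^2
= 775196.85 N = 775.1968 kN

775.1968 kN


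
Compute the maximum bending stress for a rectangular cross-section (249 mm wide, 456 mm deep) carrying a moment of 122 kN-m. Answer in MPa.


I = b * h^3 / 12 = 249 * 456^3 / 12 = 1967490432.0 mm^4
y = h / 2 = 456 / 2 = 228.0 mm
M = 122 kN-m = 122000000.0 N-mm
sigma = M * y / I = 122000000.0 * 228.0 / 1967490432.0
= 14.14 MPa

14.14 MPa


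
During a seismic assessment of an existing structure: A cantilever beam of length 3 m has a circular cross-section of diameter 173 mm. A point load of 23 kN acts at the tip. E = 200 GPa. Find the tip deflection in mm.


I = pi * d^4 / 64 = pi * 173^4 / 64 = 43969781.88 mm^4
L = 3000.0 mm, P = 23000.0 N, E = 200000.0 MPa
delta = P * L^3 / (3 * E * I)
= 23000.0 * 3000.0^3 / (3 * 200000.0 * 43969781.88)
= 23.5389 mm

23.5389 mm


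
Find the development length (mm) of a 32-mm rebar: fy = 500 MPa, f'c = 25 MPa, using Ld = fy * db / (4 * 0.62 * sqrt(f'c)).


Ld = (fy * db) / (4 * 0.62 * sqrt(f'c))
= (500 * 32) / (4 * 0.62 * sqrt(25))
= 16000 / 12.4
= 1290.32 mm

1290.32 mm


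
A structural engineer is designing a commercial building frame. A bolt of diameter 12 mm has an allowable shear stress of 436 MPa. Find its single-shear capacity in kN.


A = pi * d^2 / 4 = pi * 12^2 / 4 = 113.0973 mm^2
V = f_v * A / 1000 = 436 * 113.0973 / 1000
= 49.3104 kN

49.3104 kN


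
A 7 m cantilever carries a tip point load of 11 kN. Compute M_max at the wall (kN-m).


For a cantilever with a point load at the free end:
M_max = P * L = 11 * 7 = 77 kN-m

77 kN-m


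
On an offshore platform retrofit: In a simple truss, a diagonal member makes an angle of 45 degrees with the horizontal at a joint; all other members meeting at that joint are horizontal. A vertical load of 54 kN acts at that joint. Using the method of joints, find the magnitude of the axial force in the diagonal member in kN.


At the joint, only the diagonal has a vertical component, so vertical equilibrium gives:
F * sin(45) = 54
F = 54 / sin(45)
= 54 / 0.707107
= 76.37 kN

76.37 kN


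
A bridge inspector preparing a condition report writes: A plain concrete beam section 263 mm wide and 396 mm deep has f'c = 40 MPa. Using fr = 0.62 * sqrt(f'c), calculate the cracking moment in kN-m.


fr = 0.62 * sqrt(40) = 0.62 * 6.3246 = 3.9212 MPa
I = 263 * 396^3 / 12 = 1361006064.0 mm^4
y_t = 198.0 mm
M_cr = fr * I / y_t = 3.9212 * 1361006064.0 / 198.0 N-mm
= 26.9536 kN-m

26.9536 kN-m


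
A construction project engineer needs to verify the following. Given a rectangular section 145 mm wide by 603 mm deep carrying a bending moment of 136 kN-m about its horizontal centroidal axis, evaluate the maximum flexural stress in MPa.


I = b * h^3 / 12 = 145 * 603^3 / 12 = 2649346076.25 mm^4
y = h / 2 = 603 / 2 = 301.5 mm
M = 136 kN-m = 136000000.0 N-mm
sigma = M * y / I = 136000000.0 * 301.5 / 2649346076.25
= 15.48 MPa

15.48 MPa


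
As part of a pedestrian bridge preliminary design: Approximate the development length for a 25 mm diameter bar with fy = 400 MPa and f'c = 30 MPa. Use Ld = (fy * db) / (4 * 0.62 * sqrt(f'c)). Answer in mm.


Ld = (fy * db) / (4 * 0.62 * sqrt(f'c))
= (400 * 25) / (4 * 0.62 * sqrt(30))
= 10000 / 13.5835
= 736.19 mm

736.19 mm


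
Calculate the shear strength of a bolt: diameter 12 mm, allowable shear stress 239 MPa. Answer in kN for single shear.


A = pi * d^2 / 4 = pi * 12^2 / 4 = 113.0973 mm^2
V = f_v * A / 1000 = 239 * 113.0973 / 1000
= 27.0303 kN

27.0303 kN


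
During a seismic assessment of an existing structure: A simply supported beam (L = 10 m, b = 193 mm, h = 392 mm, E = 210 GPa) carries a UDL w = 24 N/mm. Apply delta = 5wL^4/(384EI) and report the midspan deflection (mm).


I = 193 * 392^3 / 12 = 968800298.67 mm^4
L = 10000.0 mm, w = 24 N/mm, E = 210000.0 MPa
delta = 5 * w * L^4 / (384 * E * I)
= 5 * 24 * 10000.0^4 / (384 * 210000.0 * 968800298.67)
= 15.3602 mm

15.3602 mm


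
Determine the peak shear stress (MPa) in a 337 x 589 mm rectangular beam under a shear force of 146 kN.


A = b * h = 337 * 589 = 198493 mm^2
V = 146 kN = 146000.0 N
tau_max = 1.5 * V / A = 1.5 * 146000.0 / 198493
= 1.1033 MPa

1.1033 MPa


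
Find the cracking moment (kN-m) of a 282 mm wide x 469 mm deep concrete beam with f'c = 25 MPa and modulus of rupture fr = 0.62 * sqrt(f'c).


fr = 0.62 * sqrt(25) = 0.62 * 5.0 = 3.1 MPa
I = 282 * 469^3 / 12 = 2424300161.5 mm^4
y_t = 234.5 mm
M_cr = fr * I / y_t = 3.1 * 2424300161.5 / 234.5 N-mm
= 32.0483 kN-m

32.0483 kN-m


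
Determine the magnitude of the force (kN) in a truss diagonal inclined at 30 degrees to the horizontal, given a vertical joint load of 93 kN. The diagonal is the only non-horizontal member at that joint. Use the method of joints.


At the joint, only the diagonal has a vertical component, so vertical equilibrium gives:
F * sin(30) = 93
F = 93 / sin(30)
= 93 / 0.5
= 186.0 kN

186.0 kN


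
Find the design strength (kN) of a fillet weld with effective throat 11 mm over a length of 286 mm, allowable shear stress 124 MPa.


Strength = throat * length * allowable stress
= 11 * 286 * 124 N
= 390104 N
= 390.1 kN

390.1 kN


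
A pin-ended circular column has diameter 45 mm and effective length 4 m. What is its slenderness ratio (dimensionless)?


Radius of gyration r = d / 4 = 45 / 4 = 11.25 mm
L_eff = 4000.0 mm
Slenderness ratio = L / r = 4000.0 / 11.25 = 355.56 (dimensionless)

355.56 (dimensionless)


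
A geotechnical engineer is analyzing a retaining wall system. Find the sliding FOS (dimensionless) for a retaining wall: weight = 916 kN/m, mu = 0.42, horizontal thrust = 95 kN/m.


Resisting force = mu * W = 0.42 * 916 = 384.72 kN/m
FOS = Resisting / Driving = 384.72 / 95
= 4.0497 (dimensionless)

4.0497 (dimensionless)


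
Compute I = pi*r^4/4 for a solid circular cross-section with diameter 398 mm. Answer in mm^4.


r = d / 2 = 398 / 2 = 199.0 mm
I = pi * r^4 / 4 = pi * 199.0^4 / 4
= 1231692188.23 mm^4

1231692188.23 mm^4


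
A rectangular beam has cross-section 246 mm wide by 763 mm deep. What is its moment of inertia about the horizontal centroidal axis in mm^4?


I = b * h^3 / 12
= 246 * 763^3 / 12
= 246 * 444194947 / 12
= 9105996413.5 mm^4

9105996413.5 mm^4


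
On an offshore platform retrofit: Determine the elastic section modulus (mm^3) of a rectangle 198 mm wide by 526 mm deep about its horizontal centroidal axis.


S = b * h^2 / 6
= 198 * 526^2 / 6
= 198 * 276676 / 6
= 9130308.0 mm^3

9130308.0 mm^3


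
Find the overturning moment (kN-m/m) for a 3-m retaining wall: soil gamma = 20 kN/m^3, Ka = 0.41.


Pa = 0.5 * Ka * gamma * H^2
= 0.5 * 0.41 * 20 * 3^2
= 36.9 kN/m
Arm = H / 3 = 3 / 3 = 1.0 m
Mo = Pa * arm = Pa * H / 3 = 36.9 * 3 / 3 = 36.9 kN-m/m

36.9 kN-m/m


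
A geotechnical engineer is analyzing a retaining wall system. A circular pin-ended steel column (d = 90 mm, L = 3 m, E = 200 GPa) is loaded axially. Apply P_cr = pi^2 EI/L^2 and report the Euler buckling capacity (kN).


I = pi * d^4 / 64 = 3220623.34 mm^4
L = 3000.0 mm
P_cr = pi^2 * E * I / L^2
= 9.8696 * 200000.0 * 3220623.34 / 3000.0^2
= 706361.74 N = 706.3617 kN

706.3617 kN


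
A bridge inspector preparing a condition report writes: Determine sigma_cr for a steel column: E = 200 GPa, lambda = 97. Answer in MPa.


sigma_cr = pi^2 * E / lambda^2
= 9.8696 * 200000.0 / 97^2
= 9.8696 * 200000.0 / 9409
= 209.7907 MPa

209.7907 MPa


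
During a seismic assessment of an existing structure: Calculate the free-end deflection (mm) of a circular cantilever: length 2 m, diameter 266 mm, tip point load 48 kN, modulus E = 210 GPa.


I = pi * d^4 / 64 = pi * 266^4 / 64 = 245751651.6 mm^4
L = 2000.0 mm, P = 48000.0 N, E = 210000.0 MPa
delta = P * L^3 / (3 * E * I)
= 48000.0 * 2000.0^3 / (3 * 210000.0 * 245751651.6)
= 2.4802 mm

2.4802 mm


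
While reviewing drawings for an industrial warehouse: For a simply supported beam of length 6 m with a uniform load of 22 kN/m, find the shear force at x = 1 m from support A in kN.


R_A = w * L / 2 = 22 * 6 / 2 = 66.0 kN
V(x) = R_A - w * x = 66.0 - 22 * 1
= 44.0 kN

44.0 kN


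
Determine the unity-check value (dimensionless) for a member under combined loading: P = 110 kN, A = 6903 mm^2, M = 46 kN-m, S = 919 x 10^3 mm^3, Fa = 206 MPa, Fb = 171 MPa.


f_a = P / A = 110000.0 / 6903 = 15.9351 MPa
f_b = M / S = 46000000.0 / 919000.0 = 50.0544 MPa
Ratio = f_a / Fa + f_b / Fb
= 15.9351 / 206 + 50.0544 / 171
= 0.3701 (dimensionless)

0.3701 (dimensionless)


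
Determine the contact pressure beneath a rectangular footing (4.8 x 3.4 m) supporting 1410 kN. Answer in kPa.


A = 4.8 * 3.4 = 16.32 m^2
q = P / A = 1410 / 16.32
= 86.3971 kPa

86.3971 kPa


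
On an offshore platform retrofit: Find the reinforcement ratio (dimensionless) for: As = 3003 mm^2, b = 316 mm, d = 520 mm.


rho = As / (b * d)
= 3003 / (316 * 520)
= 3003 / 164320
= 0.018275 (dimensionless)

0.018275 (dimensionless)


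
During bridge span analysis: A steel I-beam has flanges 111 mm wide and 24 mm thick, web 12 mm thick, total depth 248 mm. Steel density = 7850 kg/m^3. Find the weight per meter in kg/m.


A_flanges = 2 * 111 * 24 = 5328 mm^2
A_web = (248 - 2 * 24) * 12 = 2400 mm^2
A_total = 5328 + 2400 = 7728 mm^2 = 0.007728 m^2
Weight = rho * A = 7850 * 0.007728 = 60.6648 kg/m

60.6648 kg/m


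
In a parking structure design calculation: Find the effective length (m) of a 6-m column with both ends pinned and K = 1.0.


L_eff = K * L
= 1.0 * 6
= 6.0 m

6.0 m


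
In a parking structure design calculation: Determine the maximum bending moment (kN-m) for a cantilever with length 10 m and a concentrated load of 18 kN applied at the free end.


For a cantilever with a point load at the free end:
M_max = P * L = 18 * 10 = 180 kN-m

180 kN-m


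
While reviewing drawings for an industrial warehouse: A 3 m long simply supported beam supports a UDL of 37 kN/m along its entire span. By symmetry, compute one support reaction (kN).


Total load = w * L = 37 * 3 = 111 kN
By symmetry, each reaction R = total / 2 = 111 / 2 = 55.5 kN

55.5 kN


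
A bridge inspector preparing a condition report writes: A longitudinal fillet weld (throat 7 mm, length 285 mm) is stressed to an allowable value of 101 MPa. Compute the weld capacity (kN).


Strength = throat * length * allowable stress
= 7 * 285 * 101 N
= 201495 N
= 201.5 kN

201.5 kN


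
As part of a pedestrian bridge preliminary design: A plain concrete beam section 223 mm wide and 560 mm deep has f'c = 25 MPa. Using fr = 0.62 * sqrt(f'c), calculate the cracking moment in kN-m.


fr = 0.62 * sqrt(25) = 0.62 * 5.0 = 3.1 MPa
I = 223 * 560^3 / 12 = 3263530666.67 mm^4
y_t = 280.0 mm
M_cr = fr * I / y_t = 3.1 * 3263530666.67 / 280.0 N-mm
= 36.1319 kN-m

36.1319 kN-m


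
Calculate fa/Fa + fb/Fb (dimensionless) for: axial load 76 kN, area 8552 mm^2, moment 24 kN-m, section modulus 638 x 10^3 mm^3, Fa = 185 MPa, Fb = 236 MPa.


f_a = P / A = 76000.0 / 8552 = 8.8868 MPa
f_b = M / S = 24000000.0 / 638000.0 = 37.6176 MPa
Ratio = f_a / Fa + f_b / Fb
= 8.8868 / 185 + 37.6176 / 236
= 0.2074 (dimensionless)

0.2074 (dimensionless)


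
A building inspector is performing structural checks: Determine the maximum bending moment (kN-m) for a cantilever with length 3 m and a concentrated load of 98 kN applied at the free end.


For a cantilever with a point load at the free end:
M_max = P * L = 98 * 3 = 294 kN-m

294 kN-m


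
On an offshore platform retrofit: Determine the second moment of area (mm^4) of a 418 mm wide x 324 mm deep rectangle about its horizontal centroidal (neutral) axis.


I = b * h^3 / 12
= 418 * 324^3 / 12
= 418 * 34012224 / 12
= 1184759136.0 mm^4

1184759136.0 mm^4


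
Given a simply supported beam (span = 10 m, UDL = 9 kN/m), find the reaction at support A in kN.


Total load = w * L = 9 * 10 = 90 kN
By symmetry, each reaction R = total / 2 = 90 / 2 = 45.0 kN

45.0 kN


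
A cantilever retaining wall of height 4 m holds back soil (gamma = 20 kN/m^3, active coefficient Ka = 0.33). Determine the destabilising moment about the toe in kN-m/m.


Pa = 0.5 * Ka * gamma * H^2
= 0.5 * 0.33 * 20 * 4^2
= 52.8 kN/m
Arm = H / 3 = 4 / 3 = 1.3333 m
Mo = Pa * arm = Pa * H / 3 = 52.8 * 4 / 3 = 70.4 kN-m/m

70.4 kN-m/m


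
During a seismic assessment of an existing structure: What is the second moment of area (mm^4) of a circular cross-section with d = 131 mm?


r = d / 2 = 131 / 2 = 65.5 mm
I = pi * r^4 / 4 = pi * 65.5^4 / 4
= 14456231.07 mm^4

14456231.07 mm^4


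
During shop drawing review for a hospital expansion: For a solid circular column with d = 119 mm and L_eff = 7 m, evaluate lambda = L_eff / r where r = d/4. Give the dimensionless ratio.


Radius of gyration r = d / 4 = 119 / 4 = 29.75 mm
L_eff = 7000.0 mm
Slenderness ratio = L / r = 7000.0 / 29.75 = 235.29 (dimensionless)

235.29 (dimensionless)


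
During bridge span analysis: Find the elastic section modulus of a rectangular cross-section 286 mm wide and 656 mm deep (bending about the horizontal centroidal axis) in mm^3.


S = b * h^2 / 6
= 286 * 656^2 / 6
= 286 * 430336 / 6
= 20512682.67 mm^3

20512682.67 mm^3


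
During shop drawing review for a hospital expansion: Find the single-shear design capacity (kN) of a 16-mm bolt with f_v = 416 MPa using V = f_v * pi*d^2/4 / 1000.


A = pi * d^2 / 4 = pi * 16^2 / 4 = 201.0619 mm^2
V = f_v * A / 1000 = 416 * 201.0619 / 1000
= 83.6418 kN

83.6418 kN


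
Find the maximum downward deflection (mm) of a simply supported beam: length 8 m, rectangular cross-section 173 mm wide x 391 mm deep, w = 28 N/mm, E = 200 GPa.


I = 173 * 391^3 / 12 = 861777456.92 mm^4
L = 8000.0 mm, w = 28 N/mm, E = 200000.0 MPa
delta = 5 * w * L^4 / (384 * E * I)
= 5 * 28 * 8000.0^4 / (384 * 200000.0 * 861777456.92)
= 8.6643 mm

8.6643 mm


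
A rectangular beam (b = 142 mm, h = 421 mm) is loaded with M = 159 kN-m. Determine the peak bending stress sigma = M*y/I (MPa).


I = b * h^3 / 12 = 142 * 421^3 / 12 = 882985121.83 mm^4
y = h / 2 = 421 / 2 = 210.5 mm
M = 159 kN-m = 159000000.0 N-mm
sigma = M * y / I = 159000000.0 * 210.5 / 882985121.83
= 37.9 MPa

37.9 MPa


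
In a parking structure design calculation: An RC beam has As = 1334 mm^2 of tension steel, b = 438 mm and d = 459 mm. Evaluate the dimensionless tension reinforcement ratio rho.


rho = As / (b * d)
= 1334 / (438 * 459)
= 1334 / 201042
= 0.006635 (dimensionless)

0.006635 (dimensionless)


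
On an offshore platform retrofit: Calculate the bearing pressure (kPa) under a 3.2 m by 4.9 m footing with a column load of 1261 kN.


A = 3.2 * 4.9 = 15.68 m^2
q = P / A = 1261 / 15.68
= 80.4209 kPa

80.4209 kPa


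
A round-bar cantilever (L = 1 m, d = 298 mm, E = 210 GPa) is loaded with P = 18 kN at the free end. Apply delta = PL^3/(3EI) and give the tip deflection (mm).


I = pi * d^4 / 64 = pi * 298^4 / 64 = 387110503.31 mm^4
L = 1000.0 mm, P = 18000.0 N, E = 210000.0 MPa
delta = P * L^3 / (3 * E * I)
= 18000.0 * 1000.0^3 / (3 * 210000.0 * 387110503.31)
= 0.0738 mm

0.0738 mm


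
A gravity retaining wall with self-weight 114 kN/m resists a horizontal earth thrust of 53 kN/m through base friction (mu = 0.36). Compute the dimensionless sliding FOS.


Resisting force = mu * W = 0.36 * 114 = 41.04 kN/m
FOS = Resisting / Driving = 41.04 / 53
= 0.7743 (dimensionless)

0.7743 (dimensionless)


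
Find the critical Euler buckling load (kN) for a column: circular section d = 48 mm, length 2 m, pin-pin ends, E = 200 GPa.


I = pi * d^4 / 64 = 260576.26 mm^4
L = 2000.0 mm
P_cr = pi^2 * E * I / L^2
= 9.8696 * 200000.0 * 260576.26 / 2000.0^2
= 128589.23 N = 128.5892 kN

128.5892 kN


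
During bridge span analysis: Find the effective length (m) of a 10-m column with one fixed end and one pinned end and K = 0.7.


L_eff = K * L
= 0.7 * 10
= 7.0 m

7.0 m


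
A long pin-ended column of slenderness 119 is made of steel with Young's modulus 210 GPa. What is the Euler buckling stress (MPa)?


sigma_cr = pi^2 * E / lambda^2
= 9.8696 * 210000.0 / 119^2
= 9.8696 * 210000.0 / 14161
= 146.3609 MPa

146.3609 MPa


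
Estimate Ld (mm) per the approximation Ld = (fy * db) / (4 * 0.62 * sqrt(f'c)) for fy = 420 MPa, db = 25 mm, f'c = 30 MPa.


Ld = (fy * db) / (4 * 0.62 * sqrt(f'c))
= (420 * 25) / (4 * 0.62 * sqrt(30))
= 10500 / 13.5835
= 773.0 mm

773.0 mm


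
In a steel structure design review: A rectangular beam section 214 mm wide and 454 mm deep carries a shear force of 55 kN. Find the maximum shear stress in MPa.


A = b * h = 214 * 454 = 97156 mm^2
V = 55 kN = 55000.0 N
tau_max = 1.5 * V / A = 1.5 * 55000.0 / 97156
= 0.8491 MPa

0.8491 MPa


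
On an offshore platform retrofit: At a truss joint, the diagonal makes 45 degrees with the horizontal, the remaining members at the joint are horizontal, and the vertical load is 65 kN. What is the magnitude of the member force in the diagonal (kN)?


At the joint, only the diagonal has a vertical component, so vertical equilibrium gives:
F * sin(45) = 65
F = 65 / sin(45)
= 65 / 0.707107
= 91.92 kN

91.92 kN


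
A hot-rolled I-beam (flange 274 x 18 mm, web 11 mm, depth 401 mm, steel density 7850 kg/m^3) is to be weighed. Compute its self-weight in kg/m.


A_flanges = 2 * 274 * 18 = 9864 mm^2
A_web = (401 - 2 * 18) * 11 = 4015 mm^2
A_total = 9864 + 4015 = 13879 mm^2 = 0.013879 m^2
Weight = rho * A = 7850 * 0.013879 = 108.9501 kg/m

108.9501 kg/m


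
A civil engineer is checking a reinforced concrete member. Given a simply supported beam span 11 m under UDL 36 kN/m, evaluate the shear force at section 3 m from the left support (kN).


R_A = w * L / 2 = 36 * 11 / 2 = 198.0 kN
V(x) = R_A - w * x = 198.0 - 36 * 3
= 90.0 kN

90.0 kN


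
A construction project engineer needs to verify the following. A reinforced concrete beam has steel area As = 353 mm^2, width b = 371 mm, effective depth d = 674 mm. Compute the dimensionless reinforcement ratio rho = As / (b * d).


rho = As / (b * d)
= 353 / (371 * 674)
= 353 / 250054
= 0.001412 (dimensionless)

0.001412 (dimensionless)


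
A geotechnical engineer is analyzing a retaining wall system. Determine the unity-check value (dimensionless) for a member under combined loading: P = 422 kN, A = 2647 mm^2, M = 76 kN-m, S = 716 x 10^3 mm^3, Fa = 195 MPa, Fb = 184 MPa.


f_a = P / A = 422000.0 / 2647 = 159.4258 MPa
f_b = M / S = 76000000.0 / 716000.0 = 106.1453 MPa
Ratio = f_a / Fa + f_b / Fb
= 159.4258 / 195 + 106.1453 / 184
= 1.3944 (dimensionless)

1.3944 (dimensionless)


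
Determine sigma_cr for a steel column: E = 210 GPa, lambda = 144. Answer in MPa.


sigma_cr = pi^2 * E / lambda^2
= 9.8696 * 210000.0 / 144^2
= 9.8696 * 210000.0 / 20736
= 99.9526 MPa

99.9526 MPa


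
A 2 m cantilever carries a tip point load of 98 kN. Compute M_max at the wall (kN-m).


For a cantilever with a point load at the free end:
M_max = P * L = 98 * 2 = 196 kN-m

196 kN-m


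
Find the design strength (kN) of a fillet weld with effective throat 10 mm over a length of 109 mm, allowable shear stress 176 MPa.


Strength = throat * length * allowable stress
= 10 * 109 * 176 N
= 191840 N
= 191.84 kN

191.84 kN


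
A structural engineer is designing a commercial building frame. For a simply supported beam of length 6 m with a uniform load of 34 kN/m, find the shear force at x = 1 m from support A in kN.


R_A = w * L / 2 = 34 * 6 / 2 = 102.0 kN
V(x) = R_A - w * x = 102.0 - 34 * 1
= 68.0 kN

68.0 kN


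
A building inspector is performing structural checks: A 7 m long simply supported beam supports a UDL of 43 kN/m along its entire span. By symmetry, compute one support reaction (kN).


Total load = w * L = 43 * 7 = 301 kN
By symmetry, each reaction R = total / 2 = 301 / 2 = 150.5 kN

150.5 kN


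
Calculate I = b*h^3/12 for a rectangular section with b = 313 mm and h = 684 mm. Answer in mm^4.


I = b * h^3 / 12
= 313 * 684^3 / 12
= 313 * 320013504 / 12
= 8347018896.0 mm^4

8347018896.0 mm^4


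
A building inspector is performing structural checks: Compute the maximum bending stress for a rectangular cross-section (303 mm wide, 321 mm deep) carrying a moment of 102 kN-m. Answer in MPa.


I = b * h^3 / 12 = 303 * 321^3 / 12 = 835173065.25 mm^4
y = h / 2 = 321 / 2 = 160.5 mm
M = 102 kN-m = 102000000.0 N-mm
sigma = M * y / I = 102000000.0 * 160.5 / 835173065.25
= 19.6 MPa

19.6 MPa


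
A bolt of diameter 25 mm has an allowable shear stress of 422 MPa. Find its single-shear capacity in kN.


A = pi * d^2 / 4 = pi * 25^2 / 4 = 490.8739 mm^2
V = f_v * A / 1000 = 422 * 490.8739 / 1000
= 207.1488 kN

207.1488 kN


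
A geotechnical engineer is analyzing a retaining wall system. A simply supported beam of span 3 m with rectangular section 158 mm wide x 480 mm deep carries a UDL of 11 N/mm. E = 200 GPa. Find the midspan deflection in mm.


I = 158 * 480^3 / 12 = 1456128000.0 mm^4
L = 3000.0 mm, w = 11 N/mm, E = 200000.0 MPa
delta = 5 * w * L^4 / (384 * E * I)
= 5 * 11 * 3000.0^4 / (384 * 200000.0 * 1456128000.0)
= 0.0398 mm

0.0398 mm


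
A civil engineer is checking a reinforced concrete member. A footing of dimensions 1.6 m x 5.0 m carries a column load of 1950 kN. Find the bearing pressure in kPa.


A = 1.6 * 5.0 = 8.0 m^2
q = P / A = 1950 / 8.0
= 243.75 kPa

243.75 kPa


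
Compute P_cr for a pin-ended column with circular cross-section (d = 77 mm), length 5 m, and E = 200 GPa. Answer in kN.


I = pi * d^4 / 64 = 1725570.86 mm^4
L = 5000.0 mm
P_cr = pi^2 * E * I / L^2
= 9.8696 * 200000.0 * 1725570.86 / 5000.0^2
= 136245.61 N = 136.2456 kN

136.2456 kN


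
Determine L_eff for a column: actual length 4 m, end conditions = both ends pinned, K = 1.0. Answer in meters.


L_eff = K * L
= 1.0 * 4
= 4.0 m

4.0 m


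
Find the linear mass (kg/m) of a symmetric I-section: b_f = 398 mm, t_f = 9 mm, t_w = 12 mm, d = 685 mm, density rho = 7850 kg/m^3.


A_flanges = 2 * 398 * 9 = 7164 mm^2
A_web = (685 - 2 * 9) * 12 = 8004 mm^2
A_total = 7164 + 8004 = 15168 mm^2 = 0.015168 m^2
Weight = rho * A = 7850 * 0.015168 = 119.0688 kg/m

119.0688 kg/m


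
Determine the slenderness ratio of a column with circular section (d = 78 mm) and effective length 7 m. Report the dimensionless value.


Radius of gyration r = d / 4 = 78 / 4 = 19.5 mm
L_eff = 7000.0 mm
Slenderness ratio = L / r = 7000.0 / 19.5 = 358.97 (dimensionless)

358.97 (dimensionless)


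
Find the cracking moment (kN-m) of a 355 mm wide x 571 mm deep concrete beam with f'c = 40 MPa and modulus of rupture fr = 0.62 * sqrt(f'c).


fr = 0.62 * sqrt(40) = 0.62 * 6.3246 = 3.9212 MPa
I = 355 * 571^3 / 12 = 5507511742.08 mm^4
y_t = 285.5 mm
M_cr = fr * I / y_t = 3.9212 * 5507511742.08 / 285.5 N-mm
= 75.6434 kN-m

75.6434 kN-m


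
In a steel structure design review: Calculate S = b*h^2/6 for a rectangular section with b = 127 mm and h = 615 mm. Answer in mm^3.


S = b * h^2 / 6
= 127 * 615^2 / 6
= 127 * 378225 / 6
= 8005762.5 mm^3

8005762.5 mm^3


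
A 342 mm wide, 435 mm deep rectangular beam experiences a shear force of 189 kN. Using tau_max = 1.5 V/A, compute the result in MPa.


A = b * h = 342 * 435 = 148770 mm^2
V = 189 kN = 189000.0 N
tau_max = 1.5 * V / A = 1.5 * 189000.0 / 148770
= 1.9056 MPa

1.9056 MPa


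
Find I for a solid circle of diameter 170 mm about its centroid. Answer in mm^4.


r = d / 2 = 170 / 2 = 85.0 mm
I = pi * r^4 / 4 = pi * 85.0^4 / 4
= 40998275.0 mm^4

40998275.0 mm^4


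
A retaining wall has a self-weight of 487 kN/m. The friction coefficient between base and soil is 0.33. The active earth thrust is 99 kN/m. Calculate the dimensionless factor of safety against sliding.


Resisting force = mu * W = 0.33 * 487 = 160.71 kN/m
FOS = Resisting / Driving = 160.71 / 99
= 1.6233 (dimensionless)

1.6233 (dimensionless)


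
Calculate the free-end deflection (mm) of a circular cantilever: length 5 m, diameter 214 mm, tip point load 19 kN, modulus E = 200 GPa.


I = pi * d^4 / 64 = pi * 214^4 / 64 = 102949677.88 mm^4
L = 5000.0 mm, P = 19000.0 N, E = 200000.0 MPa
delta = P * L^3 / (3 * E * I)
= 19000.0 * 5000.0^3 / (3 * 200000.0 * 102949677.88)
= 38.4492 mm

38.4492 mm


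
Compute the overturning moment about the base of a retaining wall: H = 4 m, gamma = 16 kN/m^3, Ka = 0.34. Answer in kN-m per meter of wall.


Pa = 0.5 * Ka * gamma * H^2
= 0.5 * 0.34 * 16 * 4^2
= 43.52 kN/m
Arm = H / 3 = 4 / 3 = 1.3333 m
Mo = Pa * arm = Pa * H / 3 = 43.52 * 4 / 3 = 58.0267 kN-m/m

58.0267 kN-m/m


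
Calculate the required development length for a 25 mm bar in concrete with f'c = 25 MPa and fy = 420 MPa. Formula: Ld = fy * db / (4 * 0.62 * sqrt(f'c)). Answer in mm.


Ld = (fy * db) / (4 * 0.62 * sqrt(f'c))
= (420 * 25) / (4 * 0.62 * sqrt(25))
= 10500 / 12.4
= 846.77 mm

846.77 mm


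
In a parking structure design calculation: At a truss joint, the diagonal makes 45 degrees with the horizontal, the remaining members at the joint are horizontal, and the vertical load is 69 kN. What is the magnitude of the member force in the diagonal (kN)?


At the joint, only the diagonal has a vertical component, so vertical equilibrium gives:
F * sin(45) = 69
F = 69 / sin(45)
= 69 / 0.707107
= 97.58 kN

97.58 kN


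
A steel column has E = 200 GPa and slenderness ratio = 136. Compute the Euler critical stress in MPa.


sigma_cr = pi^2 * E / lambda^2
= 9.8696 * 200000.0 / 136^2
= 9.8696 * 200000.0 / 18496
= 106.7215 MPa

106.7215 MPa


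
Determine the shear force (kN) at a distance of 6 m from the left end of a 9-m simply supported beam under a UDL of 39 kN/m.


R_A = w * L / 2 = 39 * 9 / 2 = 175.5 kN
V(x) = R_A - w * x = 175.5 - 39 * 6
= -58.5 kN

-58.5 kN


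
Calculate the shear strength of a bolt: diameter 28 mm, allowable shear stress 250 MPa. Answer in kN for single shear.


A = pi * d^2 / 4 = pi * 28^2 / 4 = 615.7522 mm^2
V = f_v * A / 1000 = 250 * 615.7522 / 1000
= 153.938 kN

153.938 kN


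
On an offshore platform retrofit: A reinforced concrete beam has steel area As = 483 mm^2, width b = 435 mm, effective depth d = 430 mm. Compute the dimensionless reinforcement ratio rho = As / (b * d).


rho = As / (b * d)
= 483 / (435 * 430)
= 483 / 187050
= 0.002582 (dimensionless)

0.002582 (dimensionless)


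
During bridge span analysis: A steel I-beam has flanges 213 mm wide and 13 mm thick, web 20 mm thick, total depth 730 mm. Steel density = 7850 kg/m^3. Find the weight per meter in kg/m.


A_flanges = 2 * 213 * 13 = 5538 mm^2
A_web = (730 - 2 * 13) * 20 = 14080 mm^2
A_total = 5538 + 14080 = 19618 mm^2 = 0.019618 m^2
Weight = rho * A = 7850 * 0.019618 = 154.0013 kg/m

154.0013 kg/m


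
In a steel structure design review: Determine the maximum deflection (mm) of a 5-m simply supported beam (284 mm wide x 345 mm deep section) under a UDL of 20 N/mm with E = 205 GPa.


I = 284 * 345^3 / 12 = 971839125.0 mm^4
L = 5000.0 mm, w = 20 N/mm, E = 205000.0 MPa
delta = 5 * w * L^4 / (384 * E * I)
= 5 * 20 * 5000.0^4 / (384 * 205000.0 * 971839125.0)
= 0.817 mm

0.817 mm


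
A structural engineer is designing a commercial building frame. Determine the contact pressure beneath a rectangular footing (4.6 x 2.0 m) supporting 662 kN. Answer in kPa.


A = 4.6 * 2.0 = 9.2 m^2
q = P / A = 662 / 9.2
= 71.9565 kPa

71.9565 kPa


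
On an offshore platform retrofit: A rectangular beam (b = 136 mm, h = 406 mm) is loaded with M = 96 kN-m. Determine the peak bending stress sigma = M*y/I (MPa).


I = b * h^3 / 12 = 136 * 406^3 / 12 = 758465381.33 mm^4
y = h / 2 = 406 / 2 = 203.0 mm
M = 96 kN-m = 96000000.0 N-mm
sigma = M * y / I = 96000000.0 * 203.0 / 758465381.33
= 25.69 MPa

25.69 MPa


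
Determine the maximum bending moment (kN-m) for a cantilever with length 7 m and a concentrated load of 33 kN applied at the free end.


For a cantilever with a point load at the free end:
M_max = P * L = 33 * 7 = 231 kN-m

231 kN-m


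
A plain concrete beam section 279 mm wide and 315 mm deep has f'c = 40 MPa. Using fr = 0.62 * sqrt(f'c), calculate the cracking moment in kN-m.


fr = 0.62 * sqrt(40) = 0.62 * 6.3246 = 3.9212 MPa
I = 279 * 315^3 / 12 = 726699093.75 mm^4
y_t = 157.5 mm
M_cr = fr * I / y_t = 3.9212 * 726699093.75 / 157.5 N-mm
= 18.0924 kN-m

18.0924 kN-m


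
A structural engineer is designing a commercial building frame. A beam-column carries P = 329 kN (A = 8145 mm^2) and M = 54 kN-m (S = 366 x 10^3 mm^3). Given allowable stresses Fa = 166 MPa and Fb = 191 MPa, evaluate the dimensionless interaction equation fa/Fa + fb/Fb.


f_a = P / A = 329000.0 / 8145 = 40.3929 MPa
f_b = M / S = 54000000.0 / 366000.0 = 147.541 MPa
Ratio = f_a / Fa + f_b / Fb
= 40.3929 / 166 + 147.541 / 191
= 1.0158 (dimensionless)

1.0158 (dimensionless)


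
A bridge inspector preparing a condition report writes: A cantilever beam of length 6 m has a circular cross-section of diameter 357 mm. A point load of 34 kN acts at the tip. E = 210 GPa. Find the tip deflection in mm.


I = pi * d^4 / 64 = pi * 357^4 / 64 = 797338552.09 mm^4
L = 6000.0 mm, P = 34000.0 N, E = 210000.0 MPa
delta = P * L^3 / (3 * E * I)
= 34000.0 * 6000.0^3 / (3 * 210000.0 * 797338552.09)
= 14.6201 mm

14.6201 mm


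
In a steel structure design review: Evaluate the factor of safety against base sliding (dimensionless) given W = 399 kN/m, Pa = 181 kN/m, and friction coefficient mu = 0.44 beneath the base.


Resisting force = mu * W = 0.44 * 399 = 175.56 kN/m
FOS = Resisting / Driving = 175.56 / 181
= 0.9699 (dimensionless)

0.9699 (dimensionless)


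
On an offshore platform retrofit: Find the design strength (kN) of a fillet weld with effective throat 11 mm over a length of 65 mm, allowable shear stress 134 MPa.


Strength = throat * length * allowable stress
= 11 * 65 * 134 N
= 95810 N
= 95.81 kN

95.81 kN


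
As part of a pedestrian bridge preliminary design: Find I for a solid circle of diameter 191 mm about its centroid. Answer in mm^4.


r = d / 2 = 191 / 2 = 95.5 mm
I = pi * r^4 / 4 = pi * 95.5^4 / 4
= 65328602.47 mm^4

65328602.47 mm^4


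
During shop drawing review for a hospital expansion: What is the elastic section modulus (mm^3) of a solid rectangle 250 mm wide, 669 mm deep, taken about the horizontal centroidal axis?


S = b * h^2 / 6
= 250 * 669^2 / 6
= 250 * 447561 / 6
= 18648375.0 mm^3

18648375.0 mm^3


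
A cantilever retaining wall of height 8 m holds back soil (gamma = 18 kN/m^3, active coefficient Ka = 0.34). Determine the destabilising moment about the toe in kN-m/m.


Pa = 0.5 * Ka * gamma * H^2
= 0.5 * 0.34 * 18 * 8^2
= 195.84 kN/m
Arm = H / 3 = 8 / 3 = 2.6667 m
Mo = Pa * arm = Pa * H / 3 = 195.84 * 8 / 3 = 522.24 kN-m/m

522.24 kN-m/m


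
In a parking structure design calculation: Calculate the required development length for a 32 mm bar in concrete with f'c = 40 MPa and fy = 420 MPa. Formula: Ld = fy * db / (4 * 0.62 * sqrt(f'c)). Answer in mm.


Ld = (fy * db) / (4 * 0.62 * sqrt(f'c))
= (420 * 32) / (4 * 0.62 * sqrt(40))
= 13440 / 15.6849
= 856.88 mm

856.88 mm


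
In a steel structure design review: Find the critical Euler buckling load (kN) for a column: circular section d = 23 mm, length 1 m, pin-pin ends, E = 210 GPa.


I = pi * d^4 / 64 = 13736.66 mm^4
L = 1000.0 mm
P_cr = pi^2 * E * I / L^2
= 9.8696 * 210000.0 * 13736.66 / 1000.0^2
= 28470.84 N = 28.4708 kN

28.4708 kN


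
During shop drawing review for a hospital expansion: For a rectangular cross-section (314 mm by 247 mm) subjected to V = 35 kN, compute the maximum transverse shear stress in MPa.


A = b * h = 314 * 247 = 77558 mm^2
V = 35 kN = 35000.0 N
tau_max = 1.5 * V / A = 1.5 * 35000.0 / 77558
= 0.6769 MPa

0.6769 MPa


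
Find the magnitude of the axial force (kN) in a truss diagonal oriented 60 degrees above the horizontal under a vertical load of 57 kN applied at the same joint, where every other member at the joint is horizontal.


At the joint, only the diagonal has a vertical component, so vertical equilibrium gives:
F * sin(60) = 57
F = 57 / sin(60)
= 57 / 0.866025
= 65.82 kN

65.82 kN


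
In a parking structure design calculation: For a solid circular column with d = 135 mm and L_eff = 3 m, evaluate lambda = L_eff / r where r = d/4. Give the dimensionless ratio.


Radius of gyration r = d / 4 = 135 / 4 = 33.75 mm
L_eff = 3000.0 mm
Slenderness ratio = L / r = 3000.0 / 33.75 = 88.89 (dimensionless)

88.89 (dimensionless)


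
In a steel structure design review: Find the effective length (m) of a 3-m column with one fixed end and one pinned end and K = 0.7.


L_eff = K * L
= 0.7 * 3
= 2.1 m

2.1 m


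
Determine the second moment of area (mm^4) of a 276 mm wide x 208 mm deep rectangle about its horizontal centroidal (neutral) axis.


I = b * h^3 / 12
= 276 * 208^3 / 12
= 276 * 8998912 / 12
= 206974976.0 mm^4

206974976.0 mm^4
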